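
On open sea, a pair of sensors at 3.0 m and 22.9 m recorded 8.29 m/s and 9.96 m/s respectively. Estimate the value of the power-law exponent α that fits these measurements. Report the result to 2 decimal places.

Power law: V₂/V₁ = (z₂/z₁)^α ⇒ α = ln(V₂/V₁) / ln(z₂/z₁)
α = ln(9.96/8.29) / ln(22.9/3.0) = ln(1.2014) / ln(7.6333)
  = 0.18353 / 2.03252 = 0.09030

α ≈ 0.09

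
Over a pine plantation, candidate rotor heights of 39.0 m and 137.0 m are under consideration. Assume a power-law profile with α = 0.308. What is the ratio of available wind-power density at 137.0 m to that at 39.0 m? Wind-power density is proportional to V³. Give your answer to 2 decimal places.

Speed ratio: V_B/V_A = (z_B/z_A)^α = (137.0/39.0)^0.308 = (3.5128)^0.308 = 1.47252
Power-density ratio: P_B/P_A = (V_B/V_A)³ = (1.47252)³ = 3.19291

3.19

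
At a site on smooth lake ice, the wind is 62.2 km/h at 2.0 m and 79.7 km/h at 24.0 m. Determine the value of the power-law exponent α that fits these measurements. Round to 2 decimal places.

α ≈ 0.10

Power law: V₂/V₁ = (z₂/z₁)^α ⇒ α = ln(V₂/V₁) / ln(z₂/z₁)
α = ln(79.7/62.2) / ln(24.0/2.0) = ln(1.2814) / ln(12.0000)
  = 0.24791 / 2.48491 = 0.09977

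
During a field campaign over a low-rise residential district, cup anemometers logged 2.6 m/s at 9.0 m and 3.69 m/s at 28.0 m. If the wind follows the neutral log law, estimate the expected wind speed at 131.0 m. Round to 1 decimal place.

5.2 m/s

Log law: V ∝ ln(z/z₀). From the pair, with r = V₁/V₂ = 0.70461,
ln z₀ = (ln z₁ − r·ln z₂)/(1 − r) = (2.1972 − 0.70461×3.3322)/0.29539 = -0.5101 → z₀ = 0.6005 m
V₃ = V₁ · ln(z₃/z₀)/ln(z₁/z₀) = 2.6 × 5.3853/2.7073 = 5.1718 m/s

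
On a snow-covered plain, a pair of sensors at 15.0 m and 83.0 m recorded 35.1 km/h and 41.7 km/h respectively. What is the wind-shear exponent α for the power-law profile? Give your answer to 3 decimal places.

α ≈ 0.101

Power law: V₂/V₁ = (z₂/z₁)^α ⇒ α = ln(V₂/V₁) / ln(z₂/z₁)
α = ln(41.7/35.1) / ln(83.0/15.0) = ln(1.1880) / ln(5.5333)
  = 0.17230 / 1.71079 = 0.10071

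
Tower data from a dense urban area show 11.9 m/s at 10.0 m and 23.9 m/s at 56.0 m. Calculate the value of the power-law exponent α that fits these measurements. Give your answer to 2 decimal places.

α ≈ 0.40

Power law: V₂/V₁ = (z₂/z₁)^α ⇒ α = ln(V₂/V₁) / ln(z₂/z₁)
α = ln(23.9/11.9) / ln(56.0/10.0) = ln(2.0084) / ln(5.6000)
  = 0.69734 / 1.72277 = 0.40478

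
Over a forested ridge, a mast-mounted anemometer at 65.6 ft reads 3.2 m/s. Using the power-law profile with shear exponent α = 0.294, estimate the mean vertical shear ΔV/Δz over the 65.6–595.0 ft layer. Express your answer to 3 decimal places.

0.006 m/s/ft

Power law: V₂ = V₁ · (z₂/z₁)^α = 3.2 × (9.0701)^0.294 = 6.1191 m/s
ΔV/Δz = (6.1191 − 3.2)/(595.0 − 65.6) = 2.9191/529.4000 = 0.00551 m/s/ft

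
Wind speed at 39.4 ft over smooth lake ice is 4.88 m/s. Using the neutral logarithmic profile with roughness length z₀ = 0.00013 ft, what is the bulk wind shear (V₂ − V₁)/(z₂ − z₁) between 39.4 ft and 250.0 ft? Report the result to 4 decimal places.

Log law: V₂ = V₁ · ln(z₂/z₀)/ln(z₁/z₀) = 4.88 × 14.4694/12.6217 = 5.5944 m/s
ΔV/Δz = (5.5944 − 4.88)/(250.0 − 39.4) = 0.7144/210.6000 = 0.00339 m/s/ft

0.0034 m/s/ft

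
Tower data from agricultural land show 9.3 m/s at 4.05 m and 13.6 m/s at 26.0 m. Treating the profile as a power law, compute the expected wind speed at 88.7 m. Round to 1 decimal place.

First find α: α = ln(V₂/V₁)/ln(z₂/z₁) = ln(13.6/9.3)/ln(26.0/4.05) = 0.38006/1.85938 = 0.2044
Extrapolate from 26.0 m to 88.7 m: V₃ = 13.6 × (88.7/26.0)^0.2044 = 13.6 × 1.2851 = 17.4773 m/s

17.5 m/s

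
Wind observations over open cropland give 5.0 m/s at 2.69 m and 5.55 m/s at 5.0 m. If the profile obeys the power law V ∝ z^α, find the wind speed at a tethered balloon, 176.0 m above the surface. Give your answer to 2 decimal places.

First find α: α = ln(V₂/V₁)/ln(z₂/z₁) = ln(5.55/5.0)/ln(5.0/2.69) = 0.10436/0.61990 = 0.1684
Extrapolate from 5.0 m to 176.0 m: V₃ = 5.55 × (176.0/5.0)^0.1684 = 5.55 × 1.8212 = 10.1077 m/s

10.11 m/s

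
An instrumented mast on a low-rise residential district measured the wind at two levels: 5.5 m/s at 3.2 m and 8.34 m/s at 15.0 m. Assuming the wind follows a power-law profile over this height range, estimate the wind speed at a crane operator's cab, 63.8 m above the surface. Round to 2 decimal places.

First find α: α = ln(V₂/V₁)/ln(z₂/z₁) = ln(8.34/5.5)/ln(15.0/3.2) = 0.41632/1.54490 = 0.2695
Extrapolate from 15.0 m to 63.8 m: V₃ = 8.34 × (63.8/15.0)^0.2695 = 8.34 × 1.4772 = 12.3195 m/s

12.32 m/s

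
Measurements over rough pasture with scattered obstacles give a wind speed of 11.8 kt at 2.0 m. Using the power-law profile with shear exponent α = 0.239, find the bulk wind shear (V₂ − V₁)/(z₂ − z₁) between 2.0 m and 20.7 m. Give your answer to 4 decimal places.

Power law: V₂ = V₁ · (z₂/z₁)^α = 11.8 × (10.3500)^0.239 = 20.6278 kt
ΔV/Δz = (20.6278 − 11.8)/(20.7 − 2.0) = 8.8278/18.7000 = 0.47207 kt/m

0.4721 kt/m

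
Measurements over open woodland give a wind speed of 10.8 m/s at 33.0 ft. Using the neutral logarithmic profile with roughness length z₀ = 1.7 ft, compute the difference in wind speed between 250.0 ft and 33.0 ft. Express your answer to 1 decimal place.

7.4 m/s

Log law: V₂ = V₁ · ln(z₂/z₀)/ln(z₁/z₀) = 10.8 × 4.9908/2.9659 = 18.1737 m/s
ΔV = 18.1737 − 10.8 = 7.3737 m/s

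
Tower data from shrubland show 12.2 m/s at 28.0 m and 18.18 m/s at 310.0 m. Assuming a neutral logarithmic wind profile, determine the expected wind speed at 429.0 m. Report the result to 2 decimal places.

18.99 m/s

Log law: V ∝ ln(z/z₀). From the pair, with r = V₁/V₂ = 0.67107,
ln z₀ = (ln z₁ − r·ln z₂)/(1 − r) = (3.3322 − 0.67107×5.7366)/0.32893 = -1.5730 → z₀ = 0.2074 m
V₃ = V₁ · ln(z₃/z₀)/ln(z₁/z₀) = 12.2 × 7.6345/4.9052 = 18.9880 m/s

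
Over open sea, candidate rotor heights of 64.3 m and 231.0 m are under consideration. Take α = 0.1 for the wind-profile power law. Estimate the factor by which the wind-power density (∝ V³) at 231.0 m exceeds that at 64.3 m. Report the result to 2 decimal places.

Speed ratio: V_B/V_A = (z_B/z_A)^α = (231.0/64.3)^0.1 = (3.5925)^0.1 = 1.13642
Power-density ratio: P_B/P_A = (V_B/V_A)³ = (1.13642)³ = 1.46764

1.47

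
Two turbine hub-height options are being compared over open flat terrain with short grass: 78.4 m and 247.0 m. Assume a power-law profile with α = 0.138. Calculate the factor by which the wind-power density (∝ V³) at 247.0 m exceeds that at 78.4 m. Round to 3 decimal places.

Speed ratio: V_B/V_A = (z_B/z_A)^α = (247.0/78.4)^0.138 = (3.1505)^0.138 = 1.17159
Power-density ratio: P_B/P_A = (V_B/V_A)³ = (1.17159)³ = 1.60816

1.608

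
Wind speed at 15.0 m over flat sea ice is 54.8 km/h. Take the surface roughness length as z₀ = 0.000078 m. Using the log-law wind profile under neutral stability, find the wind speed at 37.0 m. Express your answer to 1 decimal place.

Log law: V(z) ∝ ln(z/z₀), so V₂/V₁ = ln(z₂/z₀) / ln(z₁/z₀).
ln(37.0/0.000078) = 13.0697, ln(15.0/0.000078) = 12.1669
V₂ = 54.8 × 13.0697/12.1669 = 54.8 × 1.0742 = 58.8666 km/h

58.9 km/h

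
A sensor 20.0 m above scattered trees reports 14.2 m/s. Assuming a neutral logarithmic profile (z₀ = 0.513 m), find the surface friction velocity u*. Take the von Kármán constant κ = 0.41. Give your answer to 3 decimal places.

Log law: V(z) = (u*/κ) · ln(z/z₀) ⇒ u* = κ · V / ln(z/z₀)
u* = 0.41 × 14.2 / ln(20.0/0.513) = 0.41 × 14.2 / 3.6632
   = 5.8220 / 3.6632 = 1.5893 m/s

u* ≈ 1.589 m/s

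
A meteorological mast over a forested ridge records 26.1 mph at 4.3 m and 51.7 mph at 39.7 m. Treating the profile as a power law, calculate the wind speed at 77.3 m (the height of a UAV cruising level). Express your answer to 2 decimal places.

First find α: α = ln(V₂/V₁)/ln(z₂/z₁) = ln(51.7/26.1)/ln(39.7/4.3) = 0.68352/2.22274 = 0.3075
Extrapolate from 39.7 m to 77.3 m: V₃ = 51.7 × (77.3/39.7)^0.3075 = 51.7 × 1.2274 = 63.4573 mph

63.46 mph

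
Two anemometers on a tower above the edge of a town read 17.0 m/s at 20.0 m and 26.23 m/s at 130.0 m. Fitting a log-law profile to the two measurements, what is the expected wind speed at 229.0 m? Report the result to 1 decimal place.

29.0 m/s

Log law: V ∝ ln(z/z₀). From the pair, with r = V₁/V₂ = 0.64811,
ln z₀ = (ln z₁ − r·ln z₂)/(1 − r) = (2.9957 − 0.64811×4.8675)/0.35189 = -0.4518 → z₀ = 0.6365 m
V₃ = V₁ · ln(z₃/z₀)/ln(z₁/z₀) = 17.0 × 5.8855/3.4475 = 29.0219 m/s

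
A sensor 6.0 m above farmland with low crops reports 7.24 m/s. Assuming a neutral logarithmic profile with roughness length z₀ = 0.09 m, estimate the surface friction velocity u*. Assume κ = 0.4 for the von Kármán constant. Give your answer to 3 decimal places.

u* ≈ 0.690 m/s

Log law: V(z) = (u*/κ) · ln(z/z₀) ⇒ u* = κ · V / ln(z/z₀)
u* = 0.4 × 7.24 / ln(6.0/0.09) = 0.4 × 7.24 / 4.1997
   = 2.8960 / 4.1997 = 0.6896 m/s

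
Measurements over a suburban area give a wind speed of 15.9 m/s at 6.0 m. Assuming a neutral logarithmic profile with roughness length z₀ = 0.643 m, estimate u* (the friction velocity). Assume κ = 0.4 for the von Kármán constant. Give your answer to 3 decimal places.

u* ≈ 2.848 m/s

Log law: V(z) = (u*/κ) · ln(z/z₀) ⇒ u* = κ · V / ln(z/z₀)
u* = 0.4 × 15.9 / ln(6.0/0.643) = 0.4 × 15.9 / 2.2334
   = 6.3600 / 2.2334 = 2.8477 m/s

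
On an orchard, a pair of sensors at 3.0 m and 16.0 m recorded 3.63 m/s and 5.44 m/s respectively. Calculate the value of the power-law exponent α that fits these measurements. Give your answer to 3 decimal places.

α ≈ 0.242

Power law: V₂/V₁ = (z₂/z₁)^α ⇒ α = ln(V₂/V₁) / ln(z₂/z₁)
α = ln(5.44/3.63) / ln(16.0/3.0) = ln(1.4986) / ln(5.3333)
  = 0.40455 / 1.67398 = 0.24167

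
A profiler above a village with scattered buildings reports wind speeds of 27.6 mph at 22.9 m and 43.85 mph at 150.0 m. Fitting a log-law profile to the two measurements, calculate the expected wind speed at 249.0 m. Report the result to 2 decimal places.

Log law: V ∝ ln(z/z₀). From the pair, with r = V₁/V₂ = 0.62942,
ln z₀ = (ln z₁ − r·ln z₂)/(1 − r) = (3.1311 − 0.62942×5.0106)/0.37058 = -0.0611 → z₀ = 0.9407 m
V₃ = V₁ · ln(z₃/z₀)/ln(z₁/z₀) = 27.6 × 5.5786/3.1923 = 48.2319 mph

48.23 mph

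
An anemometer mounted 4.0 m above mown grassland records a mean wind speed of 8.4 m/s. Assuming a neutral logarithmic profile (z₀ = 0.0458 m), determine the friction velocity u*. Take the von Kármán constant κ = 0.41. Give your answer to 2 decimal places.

u* ≈ 0.77 m/s

Log law: V(z) = (u*/κ) · ln(z/z₀) ⇒ u* = κ · V / ln(z/z₀)
u* = 0.41 × 8.4 / ln(4.0/0.0458) = 0.41 × 8.4 / 4.4698
   = 3.4440 / 4.4698 = 0.7705 m/s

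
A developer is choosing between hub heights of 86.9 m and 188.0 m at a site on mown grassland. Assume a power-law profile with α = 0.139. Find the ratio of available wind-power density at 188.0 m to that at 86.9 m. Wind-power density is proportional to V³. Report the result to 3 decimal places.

1.380

Speed ratio: V_B/V_A = (z_B/z_A)^α = (188.0/86.9)^0.139 = (2.1634)^0.139 = 1.11323
Power-density ratio: P_B/P_A = (V_B/V_A)³ = (1.11323)³ = 1.37960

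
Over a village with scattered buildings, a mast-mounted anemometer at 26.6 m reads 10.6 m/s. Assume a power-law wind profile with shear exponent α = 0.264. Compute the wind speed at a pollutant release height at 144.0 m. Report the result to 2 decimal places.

16.56 m/s

Power-law profile: V₂ = V₁ · (z₂/z₁)^α
V₂ = 10.6 × (144.0/26.6)^0.264 = 10.6 × (5.4135)^0.264
    = 10.6 × 1.5618 = 16.5556 m/s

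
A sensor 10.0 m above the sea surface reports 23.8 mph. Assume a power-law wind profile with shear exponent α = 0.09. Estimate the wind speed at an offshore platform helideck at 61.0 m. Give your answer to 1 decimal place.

28.0 mph

Power-law profile: V₂ = V₁ · (z₂/z₁)^α
V₂ = 23.8 × (61.0/10.0)^0.09 = 23.8 × (6.1000)^0.09
    = 23.8 × 1.1767 = 28.0064 mph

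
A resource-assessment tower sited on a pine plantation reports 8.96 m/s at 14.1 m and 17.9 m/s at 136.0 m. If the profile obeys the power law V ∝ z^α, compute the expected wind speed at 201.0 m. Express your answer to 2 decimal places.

First find α: α = ln(V₂/V₁)/ln(z₂/z₁) = ln(17.9/8.96)/ln(136.0/14.1) = 0.69203/2.26648 = 0.3053
Extrapolate from 136.0 m to 201.0 m: V₃ = 17.9 × (201.0/136.0)^0.3053 = 17.9 × 1.1267 = 20.1676 m/s

20.17 m/s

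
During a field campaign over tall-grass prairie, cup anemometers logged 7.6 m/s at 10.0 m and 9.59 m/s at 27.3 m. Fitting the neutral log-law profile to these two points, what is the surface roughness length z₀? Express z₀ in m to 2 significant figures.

z₀ ≈ 0.22 m

Log law: V(z) ∝ ln(z/z₀). With r = V₁/V₂ = 7.6/9.59 = 0.79249,
r · ln(z₂/z₀) = ln(z₁/z₀) ⇒ ln z₀ = (ln z₁ − r·ln z₂)/(1 − r)
ln z₀ = (2.30259 − 0.79249×3.30689) / 0.20751 = -1.5329
z₀ = exp(-1.5329) = 0.2159 m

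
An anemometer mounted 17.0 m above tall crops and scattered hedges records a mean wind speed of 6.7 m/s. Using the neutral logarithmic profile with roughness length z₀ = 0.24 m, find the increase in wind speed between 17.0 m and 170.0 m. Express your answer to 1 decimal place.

3.6 m/s

Log law: V₂ = V₁ · ln(z₂/z₀)/ln(z₁/z₀) = 6.7 × 6.5629/4.2603 = 10.3212 m/s
ΔV = 10.3212 − 6.7 = 3.6212 m/s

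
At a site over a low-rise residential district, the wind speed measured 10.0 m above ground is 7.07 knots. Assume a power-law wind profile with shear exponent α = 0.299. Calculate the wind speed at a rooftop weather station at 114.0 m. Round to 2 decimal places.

Power-law profile: V₂ = V₁ · (z₂/z₁)^α
V₂ = 7.07 × (114.0/10.0)^0.299 = 7.07 × (11.4000)^0.299
    = 7.07 × 2.0702 = 14.6364 knots

14.64 knots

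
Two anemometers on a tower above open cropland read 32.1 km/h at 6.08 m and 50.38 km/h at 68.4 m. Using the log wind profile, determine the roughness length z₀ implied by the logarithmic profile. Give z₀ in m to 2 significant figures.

Log law: V(z) ∝ ln(z/z₀). With r = V₁/V₂ = 32.1/50.38 = 0.63716,
r · ln(z₂/z₀) = ln(z₁/z₀) ⇒ ln z₀ = (ln z₁ − r·ln z₂)/(1 − r)
ln z₀ = (1.80500 − 0.63716×4.22537) / 0.36284 = -2.4452
z₀ = exp(-2.4452) = 0.08671 m

z₀ ≈ 0.087 m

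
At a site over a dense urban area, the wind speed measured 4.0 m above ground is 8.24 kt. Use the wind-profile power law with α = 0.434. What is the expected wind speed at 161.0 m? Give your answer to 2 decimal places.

40.96 kt

Power-law profile: V₂ = V₁ · (z₂/z₁)^α
V₂ = 8.24 × (161.0/4.0)^0.434 = 8.24 × (40.2500)^0.434
    = 8.24 × 4.9713 = 40.9634 kt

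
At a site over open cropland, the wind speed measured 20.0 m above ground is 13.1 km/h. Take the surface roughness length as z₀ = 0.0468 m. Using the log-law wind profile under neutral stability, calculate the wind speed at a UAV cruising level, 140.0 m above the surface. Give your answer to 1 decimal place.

Log law: V(z) ∝ ln(z/z₀), so V₂/V₁ = ln(z₂/z₀) / ln(z₁/z₀).
ln(140.0/0.0468) = 8.0035, ln(20.0/0.0468) = 6.0576
V₂ = 13.1 × 8.0035/6.0576 = 13.1 × 1.3212 = 17.3082 km/h

17.3 km/h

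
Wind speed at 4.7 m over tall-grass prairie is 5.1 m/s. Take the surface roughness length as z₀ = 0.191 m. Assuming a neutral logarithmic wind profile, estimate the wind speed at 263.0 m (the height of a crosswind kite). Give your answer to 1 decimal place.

11.5 m/s

Log law: V(z) ∝ ln(z/z₀), so V₂/V₁ = ln(z₂/z₀) / ln(z₁/z₀).
ln(263.0/0.191) = 7.2276, ln(4.7/0.191) = 3.2030
V₂ = 5.1 × 7.2276/3.2030 = 5.1 × 2.2565 = 11.5081 m/s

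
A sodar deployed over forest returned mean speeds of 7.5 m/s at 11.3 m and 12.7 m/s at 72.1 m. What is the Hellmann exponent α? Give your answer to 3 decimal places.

α ≈ 0.284

Power law: V₂/V₁ = (z₂/z₁)^α ⇒ α = ln(V₂/V₁) / ln(z₂/z₁)
α = ln(12.7/7.5) / ln(72.1/11.3) = ln(1.6933) / ln(6.3805)
  = 0.52670 / 1.85325 = 0.28420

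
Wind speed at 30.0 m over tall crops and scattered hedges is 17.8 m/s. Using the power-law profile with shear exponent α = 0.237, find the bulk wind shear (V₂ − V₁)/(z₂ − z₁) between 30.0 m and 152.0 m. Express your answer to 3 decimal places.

0.068 m/s/m

Power law: V₂ = V₁ · (z₂/z₁)^α = 17.8 × (5.0667)^0.237 = 26.1480 m/s
ΔV/Δz = (26.1480 − 17.8)/(152.0 − 30.0) = 8.3480/122.0000 = 0.06843 m/s/m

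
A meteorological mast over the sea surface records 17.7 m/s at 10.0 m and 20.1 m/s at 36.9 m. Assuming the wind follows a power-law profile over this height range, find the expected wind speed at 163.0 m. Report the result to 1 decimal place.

23.2 m/s

First find α: α = ln(V₂/V₁)/ln(z₂/z₁) = ln(20.1/17.7)/ln(36.9/10.0) = 0.12716/1.30563 = 0.0974
Extrapolate from 36.9 m to 163.0 m: V₃ = 20.1 × (163.0/36.9)^0.0974 = 20.1 × 1.1557 = 23.2289 m/s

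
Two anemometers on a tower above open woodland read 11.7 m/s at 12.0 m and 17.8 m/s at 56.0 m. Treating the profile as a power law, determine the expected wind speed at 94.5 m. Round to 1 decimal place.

First find α: α = ln(V₂/V₁)/ln(z₂/z₁) = ln(17.8/11.7)/ln(56.0/12.0) = 0.41961/1.54045 = 0.2724
Extrapolate from 56.0 m to 94.5 m: V₃ = 17.8 × (94.5/56.0)^0.2724 = 17.8 × 1.1532 = 20.5267 m/s

20.5 m/s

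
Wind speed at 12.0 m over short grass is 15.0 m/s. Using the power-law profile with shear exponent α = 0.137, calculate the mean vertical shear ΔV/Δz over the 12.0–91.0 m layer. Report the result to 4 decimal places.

0.0607 m/s/m

Power law: V₂ = V₁ · (z₂/z₁)^α = 15.0 × (7.5833)^0.137 = 19.7985 m/s
ΔV/Δz = (19.7985 − 15.0)/(91.0 − 12.0) = 4.7985/79.0000 = 0.06074 m/s/m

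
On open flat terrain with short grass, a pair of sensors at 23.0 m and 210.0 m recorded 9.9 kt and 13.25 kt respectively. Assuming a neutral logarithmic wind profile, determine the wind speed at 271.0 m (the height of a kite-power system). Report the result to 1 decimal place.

Log law: V ∝ ln(z/z₀). From the pair, with r = V₁/V₂ = 0.74717,
ln z₀ = (ln z₁ − r·ln z₂)/(1 − r) = (3.1355 − 0.74717×5.3471)/0.25283 = -3.4003 → z₀ = 0.03336 m
V₃ = V₁ · ln(z₃/z₀)/ln(z₁/z₀) = 9.9 × 9.0024/6.5358 = 13.6363 kt

13.6 kt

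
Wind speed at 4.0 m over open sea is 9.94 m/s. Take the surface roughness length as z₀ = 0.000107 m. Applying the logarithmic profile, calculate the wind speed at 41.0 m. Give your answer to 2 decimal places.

12.14 m/s

Log law: V(z) ∝ ln(z/z₀), so V₂/V₁ = ln(z₂/z₀) / ln(z₁/z₀).
ln(41.0/0.000107) = 12.8563, ln(4.0/0.000107) = 10.5290
V₂ = 9.94 × 12.8563/10.5290 = 9.94 × 1.2210 = 12.1371 m/s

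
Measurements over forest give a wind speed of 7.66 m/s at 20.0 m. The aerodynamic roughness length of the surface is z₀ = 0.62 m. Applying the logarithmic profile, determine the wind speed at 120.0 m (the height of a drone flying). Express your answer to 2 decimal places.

11.61 m/s

Log law: V(z) ∝ ln(z/z₀), so V₂/V₁ = ln(z₂/z₀) / ln(z₁/z₀).
ln(120.0/0.62) = 5.2655, ln(20.0/0.62) = 3.4738
V₂ = 7.66 × 5.2655/3.4738 = 7.66 × 1.5158 = 11.6110 m/s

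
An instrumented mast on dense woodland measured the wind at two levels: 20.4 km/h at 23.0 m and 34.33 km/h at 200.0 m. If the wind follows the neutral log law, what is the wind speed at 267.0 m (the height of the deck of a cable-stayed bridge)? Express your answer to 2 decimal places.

Log law: V ∝ ln(z/z₀). From the pair, with r = V₁/V₂ = 0.59423,
ln z₀ = (ln z₁ − r·ln z₂)/(1 − r) = (3.1355 − 0.59423×5.2983)/0.40577 = -0.0319 → z₀ = 0.9686 m
V₃ = V₁ · ln(z₃/z₀)/ln(z₁/z₀) = 20.4 × 5.6191/3.1674 = 36.1909 km/h

36.19 km/h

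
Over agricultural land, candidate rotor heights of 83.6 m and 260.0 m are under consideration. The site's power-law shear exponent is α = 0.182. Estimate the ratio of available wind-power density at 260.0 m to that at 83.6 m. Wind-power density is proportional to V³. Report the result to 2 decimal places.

Speed ratio: V_B/V_A = (z_B/z_A)^α = (260.0/83.6)^0.182 = (3.1100)^0.182 = 1.22937
Power-density ratio: P_B/P_A = (V_B/V_A)³ = (1.22937)³ = 1.85802

1.86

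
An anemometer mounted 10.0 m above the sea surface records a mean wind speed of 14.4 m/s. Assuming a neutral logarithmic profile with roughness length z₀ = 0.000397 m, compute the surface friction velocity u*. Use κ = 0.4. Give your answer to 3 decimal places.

u* ≈ 0.568 m/s

Log law: V(z) = (u*/κ) · ln(z/z₀) ⇒ u* = κ · V / ln(z/z₀)
u* = 0.4 × 14.4 / ln(10.0/0.000397) = 0.4 × 14.4 / 10.1342
   = 5.7600 / 10.1342 = 0.5684 m/s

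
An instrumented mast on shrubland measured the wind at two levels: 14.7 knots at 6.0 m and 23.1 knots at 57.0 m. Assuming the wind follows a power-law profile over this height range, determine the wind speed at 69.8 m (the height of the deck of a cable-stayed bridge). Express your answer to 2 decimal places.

First find α: α = ln(V₂/V₁)/ln(z₂/z₁) = ln(23.1/14.7)/ln(57.0/6.0) = 0.45199/2.25129 = 0.2008
Extrapolate from 57.0 m to 69.8 m: V₃ = 23.1 × (69.8/57.0)^0.2008 = 23.1 × 1.0415 = 24.0589 knots

24.06 knots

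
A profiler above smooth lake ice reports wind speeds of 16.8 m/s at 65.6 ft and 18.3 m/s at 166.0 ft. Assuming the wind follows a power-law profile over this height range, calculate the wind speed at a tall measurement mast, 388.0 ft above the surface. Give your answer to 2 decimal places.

19.79 m/s

First find α: α = ln(V₂/V₁)/ln(z₂/z₁) = ln(18.3/16.8)/ln(166.0/65.6) = 0.08552/0.92841 = 0.0921
Extrapolate from 166.0 ft to 388.0 ft: V₃ = 18.3 × (388.0/166.0)^0.0921 = 18.3 × 1.0813 = 19.7887 m/s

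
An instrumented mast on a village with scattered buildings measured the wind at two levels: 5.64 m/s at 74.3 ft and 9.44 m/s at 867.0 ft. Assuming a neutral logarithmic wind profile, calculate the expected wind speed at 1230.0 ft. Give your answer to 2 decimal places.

Log law: V ∝ ln(z/z₀). From the pair, with r = V₁/V₂ = 0.59746,
ln z₀ = (ln z₁ − r·ln z₂)/(1 − r) = (4.3081 − 0.59746×6.7650)/0.40254 = 0.6615 → z₀ = 1.938 ft
V₃ = V₁ · ln(z₃/z₀)/ln(z₁/z₀) = 5.64 × 6.4533/3.6466 = 9.9809 m/s

9.98 m/s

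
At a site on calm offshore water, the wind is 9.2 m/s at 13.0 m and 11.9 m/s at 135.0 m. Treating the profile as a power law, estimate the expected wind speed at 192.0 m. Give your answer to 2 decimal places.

12.37 m/s

First find α: α = ln(V₂/V₁)/ln(z₂/z₁) = ln(11.9/9.2)/ln(135.0/13.0) = 0.25733/2.34033 = 0.1100
Extrapolate from 135.0 m to 192.0 m: V₃ = 11.9 × (192.0/135.0)^0.1100 = 11.9 × 1.0395 = 12.3699 m/s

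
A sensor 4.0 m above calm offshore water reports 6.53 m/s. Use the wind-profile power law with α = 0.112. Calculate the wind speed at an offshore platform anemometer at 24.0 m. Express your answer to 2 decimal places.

7.98 m/s

Power-law profile: V₂ = V₁ · (z₂/z₁)^α
V₂ = 6.53 × (24.0/4.0)^0.112 = 6.53 × (6.0000)^0.112
    = 6.53 × 1.2222 = 7.9812 m/s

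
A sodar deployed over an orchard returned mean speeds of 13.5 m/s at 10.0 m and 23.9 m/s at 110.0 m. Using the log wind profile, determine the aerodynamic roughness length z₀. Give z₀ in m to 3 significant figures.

z₀ ≈ 0.445 m

Log law: V(z) ∝ ln(z/z₀). With r = V₁/V₂ = 13.5/23.9 = 0.56485,
r · ln(z₂/z₀) = ln(z₁/z₀) ⇒ ln z₀ = (ln z₁ − r·ln z₂)/(1 − r)
ln z₀ = (2.30259 − 0.56485×4.70048) / 0.43515 = -0.8101
z₀ = exp(-0.8101) = 0.4448 m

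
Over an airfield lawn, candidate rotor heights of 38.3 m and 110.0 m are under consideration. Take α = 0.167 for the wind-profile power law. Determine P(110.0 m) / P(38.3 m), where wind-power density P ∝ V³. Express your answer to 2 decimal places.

Speed ratio: V_B/V_A = (z_B/z_A)^α = (110.0/38.3)^0.167 = (2.8721)^0.167 = 1.19266
Power-density ratio: P_B/P_A = (V_B/V_A)³ = (1.19266)³ = 1.69651

1.70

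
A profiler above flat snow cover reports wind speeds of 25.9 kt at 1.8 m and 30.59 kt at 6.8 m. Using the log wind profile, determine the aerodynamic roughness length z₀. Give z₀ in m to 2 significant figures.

Log law: V(z) ∝ ln(z/z₀). With r = V₁/V₂ = 25.9/30.59 = 0.84668,
r · ln(z₂/z₀) = ln(z₁/z₀) ⇒ ln z₀ = (ln z₁ − r·ln z₂)/(1 − r)
ln z₀ = (0.58779 − 0.84668×1.91692) / 0.15332 = -6.7522
z₀ = exp(-6.7522) = 0.001168 m

z₀ ≈ 0.0012 m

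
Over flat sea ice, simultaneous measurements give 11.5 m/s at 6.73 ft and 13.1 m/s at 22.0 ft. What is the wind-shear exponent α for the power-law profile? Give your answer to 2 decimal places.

α ≈ 0.11

Power law: V₂/V₁ = (z₂/z₁)^α ⇒ α = ln(V₂/V₁) / ln(z₂/z₁)
α = ln(13.1/11.5) / ln(22.0/6.73) = ln(1.1391) / ln(3.2689)
  = 0.13027 / 1.18447 = 0.10998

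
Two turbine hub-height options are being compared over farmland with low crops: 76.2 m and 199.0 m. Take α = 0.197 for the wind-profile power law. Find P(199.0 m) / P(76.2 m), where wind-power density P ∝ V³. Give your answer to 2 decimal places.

1.76

Speed ratio: V_B/V_A = (z_B/z_A)^α = (199.0/76.2)^0.197 = (2.6115)^0.197 = 1.20817
Power-density ratio: P_B/P_A = (V_B/V_A)³ = (1.20817)³ = 1.76355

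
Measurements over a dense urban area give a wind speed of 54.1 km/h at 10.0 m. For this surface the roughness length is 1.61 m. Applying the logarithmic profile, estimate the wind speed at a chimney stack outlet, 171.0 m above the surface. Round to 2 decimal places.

138.20 km/h

Log law: V(z) ∝ ln(z/z₀), so V₂/V₁ = ln(z₂/z₀) / ln(z₁/z₀).
ln(171.0/1.61) = 4.6654, ln(10.0/1.61) = 1.8264
V₂ = 54.1 × 4.6654/1.8264 = 54.1 × 2.5545 = 138.1989 km/h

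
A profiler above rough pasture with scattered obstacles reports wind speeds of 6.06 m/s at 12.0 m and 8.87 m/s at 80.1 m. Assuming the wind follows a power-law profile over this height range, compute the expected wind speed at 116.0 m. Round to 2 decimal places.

First find α: α = ln(V₂/V₁)/ln(z₂/z₁) = ln(8.87/6.06)/ln(80.1/12.0) = 0.38096/1.89837 = 0.2007
Extrapolate from 80.1 m to 116.0 m: V₃ = 8.87 × (116.0/80.1)^0.2007 = 8.87 × 1.0771 = 9.5543 m/s

9.55 m/s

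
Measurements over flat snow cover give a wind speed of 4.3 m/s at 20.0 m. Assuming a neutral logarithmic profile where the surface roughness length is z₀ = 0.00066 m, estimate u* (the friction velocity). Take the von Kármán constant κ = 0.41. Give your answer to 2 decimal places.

Log law: V(z) = (u*/κ) · ln(z/z₀) ⇒ u* = κ · V / ln(z/z₀)
u* = 0.41 × 4.3 / ln(20.0/0.00066) = 0.41 × 4.3 / 10.3190
   = 1.7630 / 10.3190 = 0.1708 m/s

u* ≈ 0.17 m/s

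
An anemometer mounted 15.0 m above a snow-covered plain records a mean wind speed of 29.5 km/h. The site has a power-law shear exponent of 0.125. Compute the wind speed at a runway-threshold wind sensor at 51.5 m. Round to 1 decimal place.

34.4 km/h

Power-law profile: V₂ = V₁ · (z₂/z₁)^α
V₂ = 29.5 × (51.5/15.0)^0.125 = 29.5 × (3.4333)^0.125
    = 29.5 × 1.1667 = 34.4181 km/h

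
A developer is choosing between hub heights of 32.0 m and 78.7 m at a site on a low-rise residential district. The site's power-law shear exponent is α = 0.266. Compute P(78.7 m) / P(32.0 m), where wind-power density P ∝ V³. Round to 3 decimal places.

Speed ratio: V_B/V_A = (z_B/z_A)^α = (78.7/32.0)^0.266 = (2.4594)^0.266 = 1.27046
Power-density ratio: P_B/P_A = (V_B/V_A)³ = (1.27046)³ = 2.05059

2.051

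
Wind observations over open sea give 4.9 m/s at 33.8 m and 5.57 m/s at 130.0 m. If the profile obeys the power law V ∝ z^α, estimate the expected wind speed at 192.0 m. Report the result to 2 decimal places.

5.78 m/s

First find α: α = ln(V₂/V₁)/ln(z₂/z₁) = ln(5.57/4.9)/ln(130.0/33.8) = 0.12816/1.34707 = 0.0951
Extrapolate from 130.0 m to 192.0 m: V₃ = 5.57 × (192.0/130.0)^0.0951 = 5.57 × 1.0378 = 5.7805 m/s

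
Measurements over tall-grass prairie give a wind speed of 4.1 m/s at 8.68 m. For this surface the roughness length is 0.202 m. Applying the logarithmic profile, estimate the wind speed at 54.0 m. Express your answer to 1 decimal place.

Log law: V(z) ∝ ln(z/z₀), so V₂/V₁ = ln(z₂/z₀) / ln(z₁/z₀).
ln(54.0/0.202) = 5.5885, ln(8.68/0.202) = 3.7605
V₂ = 4.1 × 5.5885/3.7605 = 4.1 × 1.4861 = 6.0930 m/s

6.1 m/s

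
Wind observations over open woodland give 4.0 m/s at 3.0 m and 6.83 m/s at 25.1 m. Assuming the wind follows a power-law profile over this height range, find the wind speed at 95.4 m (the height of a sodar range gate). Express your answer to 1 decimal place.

9.6 m/s

First find α: α = ln(V₂/V₁)/ln(z₂/z₁) = ln(6.83/4.0)/ln(25.1/3.0) = 0.53503/2.12426 = 0.2519
Extrapolate from 25.1 m to 95.4 m: V₃ = 6.83 × (95.4/25.1)^0.2519 = 6.83 × 1.3998 = 9.5603 m/s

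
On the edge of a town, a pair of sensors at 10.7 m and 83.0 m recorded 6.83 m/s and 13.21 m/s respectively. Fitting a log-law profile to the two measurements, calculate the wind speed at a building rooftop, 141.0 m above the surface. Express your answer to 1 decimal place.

14.9 m/s

Log law: V ∝ ln(z/z₀). From the pair, with r = V₁/V₂ = 0.51703,
ln z₀ = (ln z₁ − r·ln z₂)/(1 − r) = (2.3702 − 0.51703×4.4188)/0.48297 = 0.1772 → z₀ = 1.194 m
V₃ = V₁ · ln(z₃/z₀)/ln(z₁/z₀) = 6.83 × 4.7716/2.1931 = 14.8603 m/s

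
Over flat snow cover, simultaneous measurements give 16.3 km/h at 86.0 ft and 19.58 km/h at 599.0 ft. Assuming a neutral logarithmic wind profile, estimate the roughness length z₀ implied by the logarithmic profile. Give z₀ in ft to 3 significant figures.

Log law: V(z) ∝ ln(z/z₀). With r = V₁/V₂ = 16.3/19.58 = 0.83248,
r · ln(z₂/z₀) = ln(z₁/z₀) ⇒ ln z₀ = (ln z₁ − r·ln z₂)/(1 − r)
ln z₀ = (4.45435 − 0.83248×6.39526) / 0.16752 = -5.1910
z₀ = exp(-5.1910) = 0.005566 ft

z₀ ≈ 0.00557 ft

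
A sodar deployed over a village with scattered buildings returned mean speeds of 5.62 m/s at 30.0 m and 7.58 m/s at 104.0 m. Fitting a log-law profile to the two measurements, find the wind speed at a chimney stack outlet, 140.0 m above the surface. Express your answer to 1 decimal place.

Log law: V ∝ ln(z/z₀). From the pair, with r = V₁/V₂ = 0.74142,
ln z₀ = (ln z₁ − r·ln z₂)/(1 − r) = (3.4012 − 0.74142×4.6444)/0.25858 = -0.1635 → z₀ = 0.8492 m
V₃ = V₁ · ln(z₃/z₀)/ln(z₁/z₀) = 5.62 × 5.1051/3.5647 = 8.0486 m/s

8.0 m/s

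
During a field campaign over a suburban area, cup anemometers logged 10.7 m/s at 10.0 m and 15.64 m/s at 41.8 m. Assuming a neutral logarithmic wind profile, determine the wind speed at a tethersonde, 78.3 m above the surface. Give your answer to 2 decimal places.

17.81 m/s

Log law: V ∝ ln(z/z₀). From the pair, with r = V₁/V₂ = 0.68414,
ln z₀ = (ln z₁ − r·ln z₂)/(1 − r) = (2.3026 − 0.68414×3.7329)/0.31586 = -0.7955 → z₀ = 0.4514 m
V₃ = V₁ · ln(z₃/z₀)/ln(z₁/z₀) = 10.7 × 5.1560/3.0980 = 17.8078 m/s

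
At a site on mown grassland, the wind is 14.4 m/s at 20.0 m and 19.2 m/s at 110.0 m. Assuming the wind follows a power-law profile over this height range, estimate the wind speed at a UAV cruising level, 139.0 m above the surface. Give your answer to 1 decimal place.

First find α: α = ln(V₂/V₁)/ln(z₂/z₁) = ln(19.2/14.4)/ln(110.0/20.0) = 0.28768/1.70475 = 0.1688
Extrapolate from 110.0 m to 139.0 m: V₃ = 19.2 × (139.0/110.0)^0.1688 = 19.2 × 1.0403 = 19.9733 m/s

20.0 m/s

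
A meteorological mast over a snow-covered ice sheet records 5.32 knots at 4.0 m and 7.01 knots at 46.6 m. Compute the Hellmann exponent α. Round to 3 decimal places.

Power law: V₂/V₁ = (z₂/z₁)^α ⇒ α = ln(V₂/V₁) / ln(z₂/z₁)
α = ln(7.01/5.32) / ln(46.6/4.0) = ln(1.3177) / ln(11.6500)
  = 0.27586 / 2.45531 = 0.11235

α ≈ 0.112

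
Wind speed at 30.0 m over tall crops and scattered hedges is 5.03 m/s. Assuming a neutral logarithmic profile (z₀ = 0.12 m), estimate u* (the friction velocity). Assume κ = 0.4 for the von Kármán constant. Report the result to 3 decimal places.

Log law: V(z) = (u*/κ) · ln(z/z₀) ⇒ u* = κ · V / ln(z/z₀)
u* = 0.4 × 5.03 / ln(30.0/0.12) = 0.4 × 5.03 / 5.5215
   = 2.0120 / 5.5215 = 0.3644 m/s

u* ≈ 0.364 m/s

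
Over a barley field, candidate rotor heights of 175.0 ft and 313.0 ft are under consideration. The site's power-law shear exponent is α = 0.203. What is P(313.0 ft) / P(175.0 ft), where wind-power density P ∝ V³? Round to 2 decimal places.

1.42

Speed ratio: V_B/V_A = (z_B/z_A)^α = (313.0/175.0)^0.203 = (1.7886)^0.203 = 1.12528
Power-density ratio: P_B/P_A = (V_B/V_A)³ = (1.12528)³ = 1.42487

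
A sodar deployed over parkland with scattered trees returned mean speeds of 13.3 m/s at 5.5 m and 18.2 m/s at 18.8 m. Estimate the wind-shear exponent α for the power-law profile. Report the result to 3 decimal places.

Power law: V₂/V₁ = (z₂/z₁)^α ⇒ α = ln(V₂/V₁) / ln(z₂/z₁)
α = ln(18.2/13.3) / ln(18.8/5.5) = ln(1.3684) / ln(3.4182)
  = 0.31366 / 1.22911 = 0.25519

α ≈ 0.255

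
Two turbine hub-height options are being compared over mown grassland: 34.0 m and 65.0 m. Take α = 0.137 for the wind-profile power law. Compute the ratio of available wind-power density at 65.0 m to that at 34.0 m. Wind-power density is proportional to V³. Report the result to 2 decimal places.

Speed ratio: V_B/V_A = (z_B/z_A)^α = (65.0/34.0)^0.137 = (1.9118)^0.137 = 1.09284
Power-density ratio: P_B/P_A = (V_B/V_A)³ = (1.09284)³ = 1.30518

1.31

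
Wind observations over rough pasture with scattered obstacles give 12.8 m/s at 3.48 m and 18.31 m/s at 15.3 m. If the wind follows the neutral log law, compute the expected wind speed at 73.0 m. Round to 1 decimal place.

Log law: V ∝ ln(z/z₀). From the pair, with r = V₁/V₂ = 0.69907,
ln z₀ = (ln z₁ − r·ln z₂)/(1 − r) = (1.2470 − 0.69907×2.7279)/0.30093 = -2.1930 → z₀ = 0.1116 m
V₃ = V₁ · ln(z₃/z₀)/ln(z₁/z₀) = 12.8 × 6.4834/3.4400 = 24.1243 m/s

24.1 m/s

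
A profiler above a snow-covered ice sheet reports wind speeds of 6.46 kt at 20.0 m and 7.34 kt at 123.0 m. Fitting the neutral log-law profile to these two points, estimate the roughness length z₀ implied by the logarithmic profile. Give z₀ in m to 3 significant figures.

Log law: V(z) ∝ ln(z/z₀). With r = V₁/V₂ = 6.46/7.34 = 0.88011,
r · ln(z₂/z₀) = ln(z₁/z₀) ⇒ ln z₀ = (ln z₁ − r·ln z₂)/(1 − r)
ln z₀ = (2.99573 − 0.88011×4.81218) / 0.11989 = -10.3387
z₀ = exp(-10.3387) = 0.00003236 m

z₀ ≈ 0.0000324 m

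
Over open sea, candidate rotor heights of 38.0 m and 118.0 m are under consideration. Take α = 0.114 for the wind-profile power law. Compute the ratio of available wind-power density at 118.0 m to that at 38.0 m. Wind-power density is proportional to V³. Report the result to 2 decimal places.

1.47

Speed ratio: V_B/V_A = (z_B/z_A)^α = (118.0/38.0)^0.114 = (3.1053)^0.114 = 1.13789
Power-density ratio: P_B/P_A = (V_B/V_A)³ = (1.13789)³ = 1.47332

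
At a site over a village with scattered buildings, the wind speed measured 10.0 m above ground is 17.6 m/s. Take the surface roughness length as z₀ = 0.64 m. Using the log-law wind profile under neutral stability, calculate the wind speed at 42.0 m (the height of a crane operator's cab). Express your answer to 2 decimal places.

Log law: V(z) ∝ ln(z/z₀), so V₂/V₁ = ln(z₂/z₀) / ln(z₁/z₀).
ln(42.0/0.64) = 4.1840, ln(10.0/0.64) = 2.7489
V₂ = 17.6 × 4.1840/2.7489 = 17.6 × 1.5221 = 26.7883 m/s

26.79 m/s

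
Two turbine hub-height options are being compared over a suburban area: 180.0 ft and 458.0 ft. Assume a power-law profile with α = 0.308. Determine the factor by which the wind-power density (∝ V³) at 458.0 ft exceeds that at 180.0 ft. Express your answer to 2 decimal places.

Speed ratio: V_B/V_A = (z_B/z_A)^α = (458.0/180.0)^0.308 = (2.5444)^0.308 = 1.33328
Power-density ratio: P_B/P_A = (V_B/V_A)³ = (1.33328)³ = 2.37011

2.37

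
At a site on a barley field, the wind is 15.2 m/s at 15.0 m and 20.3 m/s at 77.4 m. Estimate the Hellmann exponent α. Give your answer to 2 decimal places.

Power law: V₂/V₁ = (z₂/z₁)^α ⇒ α = ln(V₂/V₁) / ln(z₂/z₁)
α = ln(20.3/15.2) / ln(77.4/15.0) = ln(1.3355) / ln(5.1600)
  = 0.28933 / 1.64094 = 0.17632

α ≈ 0.18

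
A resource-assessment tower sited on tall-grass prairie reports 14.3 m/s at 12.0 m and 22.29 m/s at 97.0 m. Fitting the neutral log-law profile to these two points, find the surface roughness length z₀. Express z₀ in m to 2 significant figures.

z₀ ≈ 0.28 m

Log law: V(z) ∝ ln(z/z₀). With r = V₁/V₂ = 14.3/22.29 = 0.64154,
r · ln(z₂/z₀) = ln(z₁/z₀) ⇒ ln z₀ = (ln z₁ − r·ln z₂)/(1 − r)
ln z₀ = (2.48491 − 0.64154×4.57471) / 0.35846 = -1.2553
z₀ = exp(-1.2553) = 0.2850 m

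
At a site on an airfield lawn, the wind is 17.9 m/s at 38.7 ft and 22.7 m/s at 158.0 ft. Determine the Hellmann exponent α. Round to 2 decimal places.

α ≈ 0.17

Power law: V₂/V₁ = (z₂/z₁)^α ⇒ α = ln(V₂/V₁) / ln(z₂/z₁)
α = ln(22.7/17.9) / ln(158.0/38.7) = ln(1.2682) / ln(4.0827)
  = 0.23756 / 1.40676 = 0.16887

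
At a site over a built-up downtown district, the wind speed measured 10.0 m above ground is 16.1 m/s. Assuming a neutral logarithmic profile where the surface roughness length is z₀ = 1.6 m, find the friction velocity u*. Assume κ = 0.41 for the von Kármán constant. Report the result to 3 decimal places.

Log law: V(z) = (u*/κ) · ln(z/z₀) ⇒ u* = κ · V / ln(z/z₀)
u* = 0.41 × 16.1 / ln(10.0/1.6) = 0.41 × 16.1 / 1.8326
   = 6.6010 / 1.8326 = 3.6020 m/s

u* ≈ 3.602 m/s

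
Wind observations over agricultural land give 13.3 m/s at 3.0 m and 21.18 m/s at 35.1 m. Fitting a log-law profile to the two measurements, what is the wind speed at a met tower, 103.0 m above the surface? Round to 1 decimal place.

Log law: V ∝ ln(z/z₀). From the pair, with r = V₁/V₂ = 0.62795,
ln z₀ = (ln z₁ − r·ln z₂)/(1 − r) = (1.0986 − 0.62795×3.5582)/0.37205 = -3.0527 → z₀ = 0.04723 m
V₃ = V₁ · ln(z₃/z₀)/ln(z₁/z₀) = 13.3 × 7.6875/4.1513 = 24.6290 m/s

24.6 m/s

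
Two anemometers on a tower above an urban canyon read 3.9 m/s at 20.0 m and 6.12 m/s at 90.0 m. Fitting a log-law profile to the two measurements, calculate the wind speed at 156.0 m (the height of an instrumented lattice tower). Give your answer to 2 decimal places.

6.93 m/s

Log law: V ∝ ln(z/z₀). From the pair, with r = V₁/V₂ = 0.63725,
ln z₀ = (ln z₁ − r·ln z₂)/(1 − r) = (2.9957 − 0.63725×4.4998)/0.36275 = 0.3534 → z₀ = 1.424 m
V₃ = V₁ · ln(z₃/z₀)/ln(z₁/z₀) = 3.9 × 4.6964/2.6423 = 6.9319 m/s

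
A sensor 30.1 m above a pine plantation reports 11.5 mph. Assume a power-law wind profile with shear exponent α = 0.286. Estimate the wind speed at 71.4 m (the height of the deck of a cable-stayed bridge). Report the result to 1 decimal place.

Power-law profile: V₂ = V₁ · (z₂/z₁)^α
V₂ = 11.5 × (71.4/30.1)^0.286 = 11.5 × (2.3721)^0.286
    = 11.5 × 1.2802 = 14.7226 mph

14.7 mph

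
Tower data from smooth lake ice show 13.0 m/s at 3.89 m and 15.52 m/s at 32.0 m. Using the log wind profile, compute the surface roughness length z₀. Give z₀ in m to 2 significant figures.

z₀ ≈ 0.000074 m

Log law: V(z) ∝ ln(z/z₀). With r = V₁/V₂ = 13.0/15.52 = 0.83763,
r · ln(z₂/z₀) = ln(z₁/z₀) ⇒ ln z₀ = (ln z₁ − r·ln z₂)/(1 − r)
ln z₀ = (1.35841 − 0.83763×3.46574) / 0.16237 = -9.5127
z₀ = exp(-9.5127) = 0.00007391 m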